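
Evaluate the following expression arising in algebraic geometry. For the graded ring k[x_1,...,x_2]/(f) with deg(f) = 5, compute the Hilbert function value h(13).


For R = k[x_1,...,x_n]/(f) with f homogeneous of degree e:
The Hilbert series is (1 - t^e)/(1 - t)^n.
So h(d) = C(d+n-1, n-1) - C(d-e+n-1, n-1) for d >= e.
With n=2, e=5, d=13:
C(13+2-1, 2-1) = C(14, 1) = 14
C(13-5+2-1, 2-1) = C(9, 1) = 9
h(13) = 14 - 9 = 5

5


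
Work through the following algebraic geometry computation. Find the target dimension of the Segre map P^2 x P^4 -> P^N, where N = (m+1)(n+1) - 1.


The Segre embedding maps P^m x P^n into P^N via
all products of coordinates from each factor.
N = (m+1)(n+1) - 1
N = (2+1)(4+1) - 1
N = 3*5 - 1
N = 15 - 1 = 14

14


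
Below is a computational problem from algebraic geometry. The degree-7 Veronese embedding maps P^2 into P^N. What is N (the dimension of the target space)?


The Veronese embedding v_d: P^n -> P^N maps each point to all
degree-d monomials in n+1 homogeneous coordinates.
N = C(n+d, d) - 1
N = C(2+7, 7) - 1
N = C(9, 7) - 1
C(9, 7) = 36
N = 36 - 1 = 35

35


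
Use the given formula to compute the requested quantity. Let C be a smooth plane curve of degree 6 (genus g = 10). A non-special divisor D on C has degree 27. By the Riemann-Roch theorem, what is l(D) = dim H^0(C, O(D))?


First, compute the genus of a smooth plane curve of degree 6:
g = (d-1)(d-2)/2 = (6-1)(6-2)/2 = 10
For a non-special divisor D (i.e., h^1(D) = 0), Riemann-Roch gives:
l(D) = deg(D) - g + 1
Since deg(D) = 27 >= 2g - 1 = 19, D is non-special.
l(D) = 27 - 10 + 1 = 18

18


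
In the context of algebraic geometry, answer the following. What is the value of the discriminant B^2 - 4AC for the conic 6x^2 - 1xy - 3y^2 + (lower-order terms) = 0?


The discriminant of a conic Ax^2 + Bxy + Cy^2 + ... = 0 is B^2 - 4AC.
B^2 = (-1)^2 = 1
4AC = 4*6*(-3) = -72
Discriminant = 1 + 72 = 73

73


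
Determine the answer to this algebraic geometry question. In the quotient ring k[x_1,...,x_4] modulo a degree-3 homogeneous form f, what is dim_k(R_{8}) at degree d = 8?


For R = k[x_1,...,x_n]/(f) with f homogeneous of degree e:
The Hilbert series is (1 - t^e)/(1 - t)^n.
So h(d) = C(d+n-1, n-1) - C(d-e+n-1, n-1) for d >= e.
With n=4, e=3, d=8:
C(8+4-1, 4-1) = C(11, 3) = 165
C(8-3+4-1, 4-1) = C(8, 3) = 56
h(8) = 165 - 56 = 109

109


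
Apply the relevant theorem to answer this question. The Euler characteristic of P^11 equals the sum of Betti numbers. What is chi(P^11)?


The complex projective space P^11 has one cell in each even real dimension 0, 2, ..., 22.
The cohomology groups are H^{2k}(P^11) = Z for k = 0,...,11, and 0 otherwise.
Euler characteristic = sum of Betti numbers = 1 per even-dimensional cohomology group.
chi(P^11) = 11 + 1 = 12

12


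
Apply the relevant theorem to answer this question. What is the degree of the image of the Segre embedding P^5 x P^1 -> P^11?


The degree of the Segre variety P^5 x P^1 is C(m+n, m).
= C(6, 5)
= 6

6


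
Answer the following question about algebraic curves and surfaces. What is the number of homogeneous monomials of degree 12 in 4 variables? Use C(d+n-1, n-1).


The number of degree-12 monomials in 4 variables is C(d+n-1, n-1).
= C(12+4-1, 4-1) = C(15, 3)
= 455

455


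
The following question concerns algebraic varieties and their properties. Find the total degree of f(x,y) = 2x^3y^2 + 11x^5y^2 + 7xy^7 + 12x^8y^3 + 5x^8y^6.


Examine each term for its total degree (sum of exponents).
  Term '2x^3y^2' has total degree 3+2 = 5.
  Term '11x^5y^2' has total degree 5+2 = 7.
  Term '7xy^7' has total degree 1+7 = 8.
  Term '12x^8y^3' has total degree 8+3 = 11.
  Term '5x^8y^6' has total degree 8+6 = 14.
The maximum total degree among all terms is 14.

14


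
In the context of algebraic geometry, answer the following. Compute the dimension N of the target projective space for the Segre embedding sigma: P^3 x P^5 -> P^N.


The Segre embedding maps P^m x P^n into P^N via
all products of coordinates from each factor.
N = (m+1)(n+1) - 1
N = (3+1)(5+1) - 1
N = 4*6 - 1
N = 24 - 1 = 23

23


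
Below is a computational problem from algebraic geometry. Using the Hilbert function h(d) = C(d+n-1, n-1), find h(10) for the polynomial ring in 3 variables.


The Hilbert function for the polynomial ring in 3 variables is:
h(d) = C(d+n-1, n-1)
h(10) = C(10+3-1, 3-1) = C(12, 2)
= 12! / (2! * 10!)
= 66

66


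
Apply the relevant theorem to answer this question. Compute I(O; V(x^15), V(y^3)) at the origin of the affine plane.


The intersection multiplicity of V(x^a) and V(y^b) at the origin is:
I(O; V(x^15), V(y^3)) = dim_k(k[x,y]/(x^15, y^3))
A basis for k[x,y]/(x^15, y^3) is the set of monomials x^i * y^j
where 0 <= i < 15 and 0 <= j < 3.
The number of such monomials is 15 * 3 = 45

45


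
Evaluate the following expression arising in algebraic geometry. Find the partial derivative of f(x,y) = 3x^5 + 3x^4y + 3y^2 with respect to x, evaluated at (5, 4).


df/dx = 5*3*x^4 + 4*3*x^3*y
At (5,4): 5*3*5^4 + 4*3*5^3*4
= 9375 + 6000
= 15375

15375


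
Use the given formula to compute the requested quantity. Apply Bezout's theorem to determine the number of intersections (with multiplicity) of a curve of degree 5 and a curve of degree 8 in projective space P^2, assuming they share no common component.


Bezout's theorem states the intersection count equals the product of degrees.
Intersection count = 5 * 8 = 40

40


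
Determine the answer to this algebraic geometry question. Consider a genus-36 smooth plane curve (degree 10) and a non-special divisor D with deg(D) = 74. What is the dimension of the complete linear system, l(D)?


First, compute the genus of a smooth plane curve of degree 10:
g = (d-1)(d-2)/2 = (10-1)(10-2)/2 = 36
For a non-special divisor D (i.e., h^1(D) = 0), Riemann-Roch gives:
l(D) = deg(D) - g + 1
Since deg(D) = 74 >= 2g - 1 = 71, D is non-special.
l(D) = 74 - 36 + 1 = 39

39


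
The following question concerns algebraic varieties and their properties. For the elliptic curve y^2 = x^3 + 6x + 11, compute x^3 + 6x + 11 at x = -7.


Compute x^3 + 6x + 11 at x = -7:
x^3 = (-7)^3 = -343
6*x = 6*(-7) = -42
Sum: -343 - 42 + 11 = -374

-374


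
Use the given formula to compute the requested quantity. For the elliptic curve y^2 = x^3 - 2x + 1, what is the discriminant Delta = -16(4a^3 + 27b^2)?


Compute each component:
4a^3 = 4*(-2)^3 = 4*(-8) = -32
27b^2 = 27*1^2 = 27*1 = 27
4a^3 + 27b^2 = -32 + 27 = -5
Delta = -16*(-5) = 80

80


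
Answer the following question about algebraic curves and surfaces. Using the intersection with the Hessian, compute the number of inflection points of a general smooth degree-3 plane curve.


For a general smooth plane curve C of degree d, the inflection points are
the intersection of C with its Hessian curve, which has degree 3(d-2).
By Bezout, the total intersection number is d * 3(d-2) = 3 * 3 = 9.
For a general curve every flex is ordinary, so each contributes
multiplicity 1 to C·Hess(C), and the number of distinct inflection
points is 3d(d-2).
Inflection points = 3*3*(3-2) = 3*3*1 = 9

9


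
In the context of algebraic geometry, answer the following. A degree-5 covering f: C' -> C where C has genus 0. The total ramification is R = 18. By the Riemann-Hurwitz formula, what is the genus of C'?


Riemann-Hurwitz formula: 2g' - 2 = d(2g - 2) + R
Given: d = 5, g = 0, R = 18
2g' - 2 = 5*(2*0 - 2) + 18
2g' - 2 = 5*(-2) + 18
2g' - 2 = -10 + 18 = 8
2g' = 10
g' = 5

5


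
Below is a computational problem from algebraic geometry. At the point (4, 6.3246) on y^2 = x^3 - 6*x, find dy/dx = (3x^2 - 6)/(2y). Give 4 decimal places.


Using implicit differentiation of y^2 = x^3 - 6*x:
2y * dy/dx = 3x^2 - 6
dy/dx = (3x^2 - 6)/(2y)
Numerator: 3*4^2 - 6 = 42
Denominator: 2*6.3246 = 12.6492
dy/dx = 42/12.6492 = 3.3204

3.3204


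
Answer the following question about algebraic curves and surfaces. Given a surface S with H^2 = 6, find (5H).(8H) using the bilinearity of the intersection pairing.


Using bilinearity of the intersection pairing on a surface S:
(aH).(bH) = ab * (H.H)
We have H^2 = 6.
D.E = (5H).(8H) = 5*8*6
= 40*6
= 240

240


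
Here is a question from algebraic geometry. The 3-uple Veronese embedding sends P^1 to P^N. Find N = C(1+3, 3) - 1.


The Veronese embedding v_d: P^n -> P^N maps each point to all
degree-d monomials in n+1 homogeneous coordinates.
N = C(n+d, d) - 1
N = C(1+3, 3) - 1
N = C(4, 3) - 1
C(4, 3) = 4
N = 4 - 1 = 3

3


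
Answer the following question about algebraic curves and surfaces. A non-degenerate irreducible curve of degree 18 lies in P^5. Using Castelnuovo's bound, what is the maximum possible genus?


Castelnuovo's bound: write d - 1 = m(r-1) + epsilon with 0 <= epsilon < r-1.
d - 1 = 18 - 1 = 17
r - 1 = 5 - 1 = 4
17 = 4*4 + 1, so m = 4, epsilon = 1
pi(d, r) = m(m-1)(r-1)/2 + m*epsilon
= 4*3*4/2 + 4*1
= 48/2 + 4
= 24 + 4 = 28

28


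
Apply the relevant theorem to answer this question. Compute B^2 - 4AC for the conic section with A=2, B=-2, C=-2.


The discriminant of a conic Ax^2 + Bxy + Cy^2 + ... = 0 is B^2 - 4AC.
B^2 = (-2)^2 = 4
4AC = 4*2*(-2) = -16
Discriminant = 4 + 16 = 20

20


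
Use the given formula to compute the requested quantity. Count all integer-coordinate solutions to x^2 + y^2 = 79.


Systematically check integer values of x where x^2 <= 79.
For each valid x, check if 79 - x^2 is a perfect square.
Total integer solutions found: 0

0


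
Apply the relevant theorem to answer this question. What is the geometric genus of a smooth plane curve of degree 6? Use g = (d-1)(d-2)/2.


Using the genus formula for smooth plane curves:
g = (d-1)(d-2)/2
g = (6-1)(6-2)/2
g = 5*4/2
g = 20/2 = 10

10


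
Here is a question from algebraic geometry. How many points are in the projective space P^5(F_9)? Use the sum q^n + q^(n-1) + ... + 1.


P^5(F_9) has (q^(n+1) - 1)/(q - 1) points.
= 9^5 + 9^4 + 9^3 + 9^2 + 9^1 + 9^0
= 59049 + 6561 + 729 + 81 + 9 + 1
= 66430

66430


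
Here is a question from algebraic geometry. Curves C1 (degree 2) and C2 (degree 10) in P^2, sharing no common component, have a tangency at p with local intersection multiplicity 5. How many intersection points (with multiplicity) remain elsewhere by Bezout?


By Bezout's theorem, the total intersection number is d1 * d2.
Total = 2 * 10 = 20
Intersection multiplicity at p = 5
Remaining intersections = 20 - 5 = 15

15


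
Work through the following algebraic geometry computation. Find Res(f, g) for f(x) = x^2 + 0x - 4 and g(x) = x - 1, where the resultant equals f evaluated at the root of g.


For Res(f, x - c), we evaluate f at x = c.
f(1) = 1^2 + 0*1 - 4
= 1 + 0 - 4
= 1 - 4 = -3
Res(f, g) = -3

-3


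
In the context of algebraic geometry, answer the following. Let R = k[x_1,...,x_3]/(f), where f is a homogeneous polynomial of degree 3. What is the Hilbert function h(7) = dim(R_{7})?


For R = k[x_1,...,x_n]/(f) with f homogeneous of degree e:
The Hilbert series is (1 - t^e)/(1 - t)^n.
So h(d) = C(d+n-1, n-1) - C(d-e+n-1, n-1) for d >= e.
With n=3, e=3, d=7:
C(7+3-1, 3-1) = C(9, 2) = 36
C(7-3+3-1, 3-1) = C(6, 2) = 15
h(7) = 36 - 15 = 21

21


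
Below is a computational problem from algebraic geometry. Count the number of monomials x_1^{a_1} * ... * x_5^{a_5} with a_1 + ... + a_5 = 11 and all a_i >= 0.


The number of degree-11 monomials in 5 variables is C(d+n-1, n-1).
= C(11+5-1, 5-1) = C(15, 4)
= 1365

1365


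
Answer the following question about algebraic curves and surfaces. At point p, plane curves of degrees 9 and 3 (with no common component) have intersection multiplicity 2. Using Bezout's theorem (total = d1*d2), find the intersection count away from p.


By Bezout's theorem, the total intersection number is d1 * d2.
Total = 9 * 3 = 27
Intersection multiplicity at p = 2
Remaining intersections = 27 - 2 = 25

25


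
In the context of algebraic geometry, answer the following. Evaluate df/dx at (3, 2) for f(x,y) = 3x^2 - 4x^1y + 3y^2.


df/dx = 2*3*x^1 + 1*(-4)*x^0*y
At (3,2): 2*3*3^1 + 1*(-4)*3^0*2
= 18 - 8
= 10

10


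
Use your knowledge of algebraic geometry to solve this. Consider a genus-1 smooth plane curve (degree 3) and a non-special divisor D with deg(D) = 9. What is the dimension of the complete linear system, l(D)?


First, compute the genus of a smooth plane curve of degree 3:
g = (d-1)(d-2)/2 = (3-1)(3-2)/2 = 1
For a non-special divisor D (i.e., h^1(D) = 0), Riemann-Roch gives:
l(D) = deg(D) - g + 1
Since deg(D) = 9 >= 2g - 1 = 1, D is non-special.
l(D) = 9 - 1 + 1 = 9

9


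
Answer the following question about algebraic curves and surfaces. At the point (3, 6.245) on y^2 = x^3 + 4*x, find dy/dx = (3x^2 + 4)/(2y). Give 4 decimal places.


Using implicit differentiation of y^2 = x^3 + 4*x:
2y * dy/dx = 3x^2 + 4
dy/dx = (3x^2 + 4)/(2y)
Numerator: 3*3^2 + 4 = 31
Denominator: 2*6.245 = 12.49
dy/dx = 31/12.49 = 2.4820

2.4820


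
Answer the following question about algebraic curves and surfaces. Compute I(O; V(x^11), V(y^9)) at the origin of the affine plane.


The intersection multiplicity of V(x^a) and V(y^b) at the origin is:
I(O; V(x^11), V(y^9)) = dim_k(k[x,y]/(x^11, y^9))
A basis for k[x,y]/(x^11, y^9) is the set of monomials x^i * y^j
where 0 <= i < 11 and 0 <= j < 9.
The number of such monomials is 11 * 9 = 99

99


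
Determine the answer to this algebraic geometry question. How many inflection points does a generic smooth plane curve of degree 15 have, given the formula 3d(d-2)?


For a general smooth plane curve C of degree d, the inflection points are
the intersection of C with its Hessian curve, which has degree 3(d-2).
By Bezout, the total intersection number is d * 3(d-2) = 15 * 39 = 585.
For a general curve every flex is ordinary, so each contributes
multiplicity 1 to C·Hess(C), and the number of distinct inflection
points is 3d(d-2).
Inflection points = 3*15*(15-2) = 3*15*13 = 585

585


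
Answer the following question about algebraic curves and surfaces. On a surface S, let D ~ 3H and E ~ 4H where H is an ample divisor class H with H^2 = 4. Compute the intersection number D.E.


Using bilinearity of the intersection pairing on a surface S:
(aH).(bH) = ab * (H.H)
We have H^2 = 4.
D.E = (3H).(4H) = 3*4*4
= 12*4
= 48

48


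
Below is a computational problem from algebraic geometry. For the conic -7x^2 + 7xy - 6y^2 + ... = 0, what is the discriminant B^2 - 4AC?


The discriminant of a conic Ax^2 + Bxy + Cy^2 + ... = 0 is B^2 - 4AC.
B^2 = 7^2 = 49
4AC = 4*(-7)*(-6) = 168
Discriminant = 49 - 168 = -119

-119


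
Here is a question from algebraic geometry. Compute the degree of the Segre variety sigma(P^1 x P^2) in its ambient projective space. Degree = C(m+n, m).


The degree of the Segre variety P^1 x P^2 is C(m+n, m).
= C(3, 1)
= 3

3


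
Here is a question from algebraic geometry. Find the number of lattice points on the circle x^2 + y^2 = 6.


Systematically check integer values of x where x^2 <= 6.
For each valid x, check if 6 - x^2 is a perfect square.
Total integer solutions found: 0

0


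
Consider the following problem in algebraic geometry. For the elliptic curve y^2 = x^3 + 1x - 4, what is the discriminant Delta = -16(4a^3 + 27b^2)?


Compute each component:
4a^3 = 4*1^3 = 4*1 = 4
27b^2 = 27*(-4)^2 = 27*16 = 432
4a^3 + 27b^2 = 4 + 432 = 436
Delta = -16*436 = -6976

-6976


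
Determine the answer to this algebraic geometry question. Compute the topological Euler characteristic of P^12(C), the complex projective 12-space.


The complex projective space P^12 has one cell in each even real dimension 0, 2, ..., 24.
The cohomology groups are H^{2k}(P^12) = Z for k = 0,...,12, and 0 otherwise.
Euler characteristic = sum of Betti numbers = 1 per even-dimensional cohomology group.
chi(P^12) = 12 + 1 = 13

13


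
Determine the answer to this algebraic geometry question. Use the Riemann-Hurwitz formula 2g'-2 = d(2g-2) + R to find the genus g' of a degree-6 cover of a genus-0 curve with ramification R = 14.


Riemann-Hurwitz formula: 2g' - 2 = d(2g - 2) + R
Given: d = 6, g = 0, R = 14
2g' - 2 = 6*(2*0 - 2) + 14
2g' - 2 = 6*(-2) + 14
2g' - 2 = -12 + 14 = 2
2g' = 4
g' = 2

2


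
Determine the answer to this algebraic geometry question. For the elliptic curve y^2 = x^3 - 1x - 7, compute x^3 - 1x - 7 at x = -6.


Compute x^3 - 1x - 7 at x = -6:
x^3 = (-6)^3 = -216
(-1)*x = (-1)*(-6) = 6
Sum: -216 + 6 - 7 = -217

-217


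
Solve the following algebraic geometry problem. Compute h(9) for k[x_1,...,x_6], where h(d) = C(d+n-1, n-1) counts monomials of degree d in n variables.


The Hilbert function for the polynomial ring in 6 variables is:
h(d) = C(d+n-1, n-1)
h(9) = C(9+6-1, 6-1) = C(14, 5)
= 14! / (5! * 9!)
= 2002

2002


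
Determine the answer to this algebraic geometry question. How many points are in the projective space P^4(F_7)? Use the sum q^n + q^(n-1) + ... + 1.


P^4(F_7) has (q^(n+1) - 1)/(q - 1) points.
= 7^4 + 7^3 + 7^2 + 7^1 + 7^0
= 2401 + 343 + 49 + 7 + 1
= 2801

2801


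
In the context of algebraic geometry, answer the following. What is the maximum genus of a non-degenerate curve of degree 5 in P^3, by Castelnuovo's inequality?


Castelnuovo's bound: write d - 1 = m(r-1) + epsilon with 0 <= epsilon < r-1.
d - 1 = 5 - 1 = 4
r - 1 = 3 - 1 = 2
4 = 2*2 + 0, so m = 2, epsilon = 0
pi(d, r) = m(m-1)(r-1)/2 + m*epsilon
= 2*1*2/2 + 2*0
= 4/2 + 0
= 2 + 0 = 2

2


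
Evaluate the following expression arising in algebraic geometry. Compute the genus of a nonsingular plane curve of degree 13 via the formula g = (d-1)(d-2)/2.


Using the genus formula for smooth plane curves:
g = (d-1)(d-2)/2
g = (13-1)(13-2)/2
g = 12*11/2
g = 132/2 = 66

66


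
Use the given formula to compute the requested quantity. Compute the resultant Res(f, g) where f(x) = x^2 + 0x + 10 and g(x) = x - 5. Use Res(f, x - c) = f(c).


For Res(f, x - c), we evaluate f at x = c.
f(5) = 5^2 + 0*5 + 10
= 25 + 0 + 10
= 25 + 10 = 35
Res(f, g) = 35

35


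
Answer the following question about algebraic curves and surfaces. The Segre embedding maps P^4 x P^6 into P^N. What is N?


The Segre embedding maps P^m x P^n into P^N via
all products of coordinates from each factor.
N = (m+1)(n+1) - 1
N = (4+1)(6+1) - 1
N = 5*7 - 1
N = 35 - 1 = 34

34


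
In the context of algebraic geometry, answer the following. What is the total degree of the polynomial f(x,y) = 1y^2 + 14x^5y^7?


Examine each term for its total degree (sum of exponents).
  Term '1y^2' has total degree 0+2 = 2.
  Term '14x^5y^7' has total degree 5+7 = 12.
The maximum total degree among all terms is 12.

12


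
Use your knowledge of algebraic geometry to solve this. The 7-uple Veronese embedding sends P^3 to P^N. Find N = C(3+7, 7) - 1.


The Veronese embedding v_d: P^n -> P^N maps each point to all
degree-d monomials in n+1 homogeneous coordinates.
N = C(n+d, d) - 1
N = C(3+7, 7) - 1
N = C(10, 7) - 1
C(10, 7) = 120
N = 120 - 1 = 119

119


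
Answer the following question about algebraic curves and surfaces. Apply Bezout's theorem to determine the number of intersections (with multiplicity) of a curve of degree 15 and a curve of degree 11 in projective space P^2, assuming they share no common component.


Bezout's theorem states the intersection count equals the product of degrees.
Intersection count = 15 * 11 = 165

165


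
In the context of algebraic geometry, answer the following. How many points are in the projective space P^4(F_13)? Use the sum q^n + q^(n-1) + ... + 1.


P^4(F_13) has (q^(n+1) - 1)/(q - 1) points.
= 13^4 + 13^3 + 13^2 + 13^1 + 13^0
= 28561 + 2197 + 169 + 13 + 1
= 30941

30941


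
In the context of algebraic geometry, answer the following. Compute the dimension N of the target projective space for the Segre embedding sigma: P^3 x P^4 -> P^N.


The Segre embedding maps P^m x P^n into P^N via
all products of coordinates from each factor.
N = (m+1)(n+1) - 1
N = (3+1)(4+1) - 1
N = 4*5 - 1
N = 20 - 1 = 19

19


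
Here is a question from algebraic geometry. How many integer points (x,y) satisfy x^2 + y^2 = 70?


Systematically check integer values of x where x^2 <= 70.
For each valid x, check if 70 - x^2 is a perfect square.
Total integer solutions found: 0

0


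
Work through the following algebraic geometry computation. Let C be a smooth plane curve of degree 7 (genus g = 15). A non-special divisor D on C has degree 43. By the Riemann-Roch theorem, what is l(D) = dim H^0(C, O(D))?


First, compute the genus of a smooth plane curve of degree 7:
g = (d-1)(d-2)/2 = (7-1)(7-2)/2 = 15
For a non-special divisor D (i.e., h^1(D) = 0), Riemann-Roch gives:
l(D) = deg(D) - g + 1
Since deg(D) = 43 >= 2g - 1 = 29, D is non-special.
l(D) = 43 - 15 + 1 = 29

29


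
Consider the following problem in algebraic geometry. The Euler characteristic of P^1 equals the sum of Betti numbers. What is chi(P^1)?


The complex projective space P^1 has one cell in each even real dimension 0, 2, ..., 2.
The cohomology groups are H^{2k}(P^1) = Z for k = 0,...,1, and 0 otherwise.
Euler characteristic = sum of Betti numbers = 1 per even-dimensional cohomology group.
chi(P^1) = 1 + 1 = 2

2


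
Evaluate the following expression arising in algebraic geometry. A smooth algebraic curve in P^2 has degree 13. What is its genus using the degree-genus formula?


Using the genus formula for smooth plane curves:
g = (d-1)(d-2)/2
g = (13-1)(13-2)/2
g = 12*11/2
g = 132/2 = 66

66


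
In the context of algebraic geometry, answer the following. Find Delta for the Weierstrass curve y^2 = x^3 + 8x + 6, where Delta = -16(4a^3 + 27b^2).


Compute each component:
4a^3 = 4*8^3 = 4*512 = 2048
27b^2 = 27*6^2 = 27*36 = 972
4a^3 + 27b^2 = 2048 + 972 = 3020
Delta = -16*3020 = -48320

-48320


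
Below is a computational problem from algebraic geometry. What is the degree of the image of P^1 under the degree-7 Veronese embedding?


The Veronese variety v_7(P^1) has degree d^r.
d^r = 7^1 = 7

7


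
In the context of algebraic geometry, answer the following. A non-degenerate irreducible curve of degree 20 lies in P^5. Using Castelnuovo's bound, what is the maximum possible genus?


Castelnuovo's bound: write d - 1 = m(r-1) + epsilon with 0 <= epsilon < r-1.
d - 1 = 20 - 1 = 19
r - 1 = 5 - 1 = 4
19 = 4*4 + 3, so m = 4, epsilon = 3
pi(d, r) = m(m-1)(r-1)/2 + m*epsilon
= 4*3*4/2 + 4*3
= 48/2 + 12
= 24 + 12 = 36

36


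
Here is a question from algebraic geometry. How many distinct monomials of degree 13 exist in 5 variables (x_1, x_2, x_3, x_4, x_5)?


The number of degree-13 monomials in 5 variables is C(d+n-1, n-1).
= C(13+5-1, 5-1) = C(17, 4)
= 2380

2380


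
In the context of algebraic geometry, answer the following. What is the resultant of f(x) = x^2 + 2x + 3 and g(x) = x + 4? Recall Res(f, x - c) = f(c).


For Res(f, x - c), we evaluate f at x = c.
f(-4) = (-4)^2 + 2*(-4) + 3
= 16 - 8 + 3
= 8 + 3 = 11
Res(f, g) = 11

11


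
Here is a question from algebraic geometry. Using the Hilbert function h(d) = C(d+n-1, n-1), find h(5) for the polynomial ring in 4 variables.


The Hilbert function for the polynomial ring in 4 variables is:
h(d) = C(d+n-1, n-1)
h(5) = C(5+4-1, 4-1) = C(8, 3)
= 8! / (3! * 5!)
= 56

56


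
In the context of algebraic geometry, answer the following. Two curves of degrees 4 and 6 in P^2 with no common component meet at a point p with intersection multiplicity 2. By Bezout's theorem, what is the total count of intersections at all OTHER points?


By Bezout's theorem, the total intersection number is d1 * d2.
Total = 4 * 6 = 24
Intersection multiplicity at p = 2
Remaining intersections = 24 - 2 = 22

22


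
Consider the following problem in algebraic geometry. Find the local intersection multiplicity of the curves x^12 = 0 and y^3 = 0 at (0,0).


The intersection multiplicity of V(x^a) and V(y^b) at the origin is:
I(O; V(x^12), V(y^3)) = dim_k(k[x,y]/(x^12, y^3))
A basis for k[x,y]/(x^12, y^3) is the set of monomials x^i * y^j
where 0 <= i < 12 and 0 <= j < 3.
The number of such monomials is 12 * 3 = 36

36


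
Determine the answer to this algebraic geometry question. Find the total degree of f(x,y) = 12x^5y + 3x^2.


Examine each term for its total degree (sum of exponents).
  Term '12x^5y' has total degree 5+1 = 6.
  Term '3x^2' has total degree 2+0 = 2.
The maximum total degree among all terms is 6.

6


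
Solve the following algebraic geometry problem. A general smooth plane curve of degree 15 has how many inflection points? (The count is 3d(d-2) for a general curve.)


For a general smooth plane curve C of degree d, the inflection points are
the intersection of C with its Hessian curve, which has degree 3(d-2).
By Bezout, the total intersection number is d * 3(d-2) = 15 * 39 = 585.
For a general curve every flex is ordinary, so each contributes
multiplicity 1 to C·Hess(C), and the number of distinct inflection
points is 3d(d-2).
Inflection points = 3*15*(15-2) = 3*15*13 = 585

585


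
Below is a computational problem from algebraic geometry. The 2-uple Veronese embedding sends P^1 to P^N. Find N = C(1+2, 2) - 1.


The Veronese embedding v_d: P^n -> P^N maps each point to all
degree-d monomials in n+1 homogeneous coordinates.
N = C(n+d, d) - 1
N = C(1+2, 2) - 1
N = C(3, 2) - 1
C(3, 2) = 3
N = 3 - 1 = 2

2


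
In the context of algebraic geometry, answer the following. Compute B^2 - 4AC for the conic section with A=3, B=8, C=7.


The discriminant of a conic Ax^2 + Bxy + Cy^2 + ... = 0 is B^2 - 4AC.
B^2 = 8^2 = 64
4AC = 4*3*7 = 84
Discriminant = 64 - 84 = -20

-20


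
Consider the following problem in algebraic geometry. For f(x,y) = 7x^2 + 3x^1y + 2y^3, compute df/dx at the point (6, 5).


df/dx = 2*7*x^1 + 1*3*x^0*y
At (6,5): 2*7*6^1 + 1*3*6^0*5
= 84 + 15
= 99

99


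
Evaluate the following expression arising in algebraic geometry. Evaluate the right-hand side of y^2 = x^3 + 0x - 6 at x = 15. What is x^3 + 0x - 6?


Compute x^3 + 0x - 6 at x = 15:
x^3 = 15^3 = 3375
0*x = 0*15 = 0
Sum: 3375 + 0 - 6 = 3369

3369


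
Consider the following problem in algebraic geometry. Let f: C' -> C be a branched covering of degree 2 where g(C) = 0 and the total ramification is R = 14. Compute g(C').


Riemann-Hurwitz formula: 2g' - 2 = d(2g - 2) + R
Given: d = 2, g = 0, R = 14
2g' - 2 = 2*(2*0 - 2) + 14
2g' - 2 = 2*(-2) + 14
2g' - 2 = -4 + 14 = 10
2g' = 12
g' = 6

6


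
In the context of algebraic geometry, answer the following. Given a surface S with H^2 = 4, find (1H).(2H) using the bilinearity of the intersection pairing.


Using bilinearity of the intersection pairing on a surface S:
(aH).(bH) = ab * (H.H)
We have H^2 = 4.
D.E = (1H).(2H) = 1*2*4
= 2*4
= 8

8


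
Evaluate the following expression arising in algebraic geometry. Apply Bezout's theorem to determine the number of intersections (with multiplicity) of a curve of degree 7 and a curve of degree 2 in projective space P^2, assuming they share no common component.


Bezout's theorem states the intersection count equals the product of degrees.
Intersection count = 7 * 2 = 14

14


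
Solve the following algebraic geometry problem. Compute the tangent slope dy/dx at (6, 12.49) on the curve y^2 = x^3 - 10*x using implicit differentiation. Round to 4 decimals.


Using implicit differentiation of y^2 = x^3 - 10*x:
2y * dy/dx = 3x^2 - 10
dy/dx = (3x^2 - 10)/(2y)
Numerator: 3*6^2 - 10 = 98
Denominator: 2*12.49 = 24.98
dy/dx = 98/24.98 = 3.9231

3.9231


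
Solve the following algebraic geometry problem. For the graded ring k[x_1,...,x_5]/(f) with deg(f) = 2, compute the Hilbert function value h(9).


For R = k[x_1,...,x_n]/(f) with f homogeneous of degree e:
The Hilbert series is (1 - t^e)/(1 - t)^n.
So h(d) = C(d+n-1, n-1) - C(d-e+n-1, n-1) for d >= e.
With n=5, e=2, d=9:
C(9+5-1, 5-1) = C(13, 4) = 715
C(9-2+5-1, 5-1) = C(11, 4) = 330
h(9) = 715 - 330 = 385

385


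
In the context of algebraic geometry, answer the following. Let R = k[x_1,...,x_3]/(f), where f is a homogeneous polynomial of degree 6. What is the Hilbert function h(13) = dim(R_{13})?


For R = k[x_1,...,x_n]/(f) with f homogeneous of degree e:
The Hilbert series is (1 - t^e)/(1 - t)^n.
So h(d) = C(d+n-1, n-1) - C(d-e+n-1, n-1) for d >= e.
With n=3, e=6, d=13:
C(13+3-1, 3-1) = C(15, 2) = 105
C(13-6+3-1, 3-1) = C(9, 2) = 36
h(13) = 105 - 36 = 69

69


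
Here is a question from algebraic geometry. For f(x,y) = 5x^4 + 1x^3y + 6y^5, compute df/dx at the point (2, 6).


df/dx = 4*5*x^3 + 3*1*x^2*y
At (2,6): 4*5*2^3 + 3*1*2^2*6
= 160 + 72
= 232

232


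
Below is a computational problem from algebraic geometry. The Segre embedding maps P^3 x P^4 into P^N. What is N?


The Segre embedding maps P^m x P^n into P^N via
all products of coordinates from each factor.
N = (m+1)(n+1) - 1
N = (3+1)(4+1) - 1
N = 4*5 - 1
N = 20 - 1 = 19

19


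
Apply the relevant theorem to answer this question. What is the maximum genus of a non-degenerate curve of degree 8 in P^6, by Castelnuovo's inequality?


Castelnuovo's bound: write d - 1 = m(r-1) + epsilon with 0 <= epsilon < r-1.
d - 1 = 8 - 1 = 7
r - 1 = 6 - 1 = 5
7 = 1*5 + 2, so m = 1, epsilon = 2
pi(d, r) = m(m-1)(r-1)/2 + m*epsilon
= 1*0*5/2 + 1*2
= 0/2 + 2
= 0 + 2 = 2

2


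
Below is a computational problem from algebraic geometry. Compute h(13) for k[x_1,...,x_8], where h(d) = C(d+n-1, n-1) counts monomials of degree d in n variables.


The Hilbert function for the polynomial ring in 8 variables is:
h(d) = C(d+n-1, n-1)
h(13) = C(13+8-1, 8-1) = C(20, 7)
= 20! / (7! * 13!)
= 77520

77520


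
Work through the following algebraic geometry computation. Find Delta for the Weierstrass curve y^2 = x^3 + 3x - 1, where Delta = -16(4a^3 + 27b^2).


Compute each component:
4a^3 = 4*3^3 = 4*27 = 108
27b^2 = 27*(-1)^2 = 27*1 = 27
4a^3 + 27b^2 = 108 + 27 = 135
Delta = -16*135 = -2160

-2160


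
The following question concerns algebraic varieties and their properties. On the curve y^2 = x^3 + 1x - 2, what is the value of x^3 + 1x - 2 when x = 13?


Compute x^3 + 1x - 2 at x = 13:
x^3 = 13^3 = 2197
1*x = 1*13 = 13
Sum: 2197 + 13 - 2 = 2208

2208


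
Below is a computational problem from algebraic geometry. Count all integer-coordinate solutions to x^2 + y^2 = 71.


Systematically check integer values of x where x^2 <= 71.
For each valid x, check if 71 - x^2 is a perfect square.
Total integer solutions found: 0

0


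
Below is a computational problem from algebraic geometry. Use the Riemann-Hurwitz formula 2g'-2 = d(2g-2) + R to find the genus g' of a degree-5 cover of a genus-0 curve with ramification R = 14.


Riemann-Hurwitz formula: 2g' - 2 = d(2g - 2) + R
Given: d = 5, g = 0, R = 14
2g' - 2 = 5*(2*0 - 2) + 14
2g' - 2 = 5*(-2) + 14
2g' - 2 = -10 + 14 = 4
2g' = 6
g' = 3

3


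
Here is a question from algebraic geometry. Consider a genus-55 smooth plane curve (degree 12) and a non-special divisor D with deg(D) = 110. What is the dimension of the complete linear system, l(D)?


First, compute the genus of a smooth plane curve of degree 12:
g = (d-1)(d-2)/2 = (12-1)(12-2)/2 = 55
For a non-special divisor D (i.e., h^1(D) = 0), Riemann-Roch gives:
l(D) = deg(D) - g + 1
Since deg(D) = 110 >= 2g - 1 = 109, D is non-special.
l(D) = 110 - 55 + 1 = 56

56


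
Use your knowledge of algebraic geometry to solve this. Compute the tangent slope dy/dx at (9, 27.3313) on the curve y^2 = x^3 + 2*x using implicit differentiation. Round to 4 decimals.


Using implicit differentiation of y^2 = x^3 + 2*x:
2y * dy/dx = 3x^2 + 2
dy/dx = (3x^2 + 2)/(2y)
Numerator: 3*9^2 + 2 = 245
Denominator: 2*27.3313 = 54.6626
dy/dx = 245/54.6626 = 4.4820

4.4820


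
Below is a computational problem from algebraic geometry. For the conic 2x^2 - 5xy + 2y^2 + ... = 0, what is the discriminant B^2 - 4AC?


The discriminant of a conic Ax^2 + Bxy + Cy^2 + ... = 0 is B^2 - 4AC.
B^2 = (-5)^2 = 25
4AC = 4*2*2 = 16
Discriminant = 25 - 16 = 9

9


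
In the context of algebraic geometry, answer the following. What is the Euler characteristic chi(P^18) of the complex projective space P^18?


The complex projective space P^18 has one cell in each even real dimension 0, 2, ..., 36.
The cohomology groups are H^{2k}(P^18) = Z for k = 0,...,18, and 0 otherwise.
Euler characteristic = sum of Betti numbers = 1 per even-dimensional cohomology group.
chi(P^18) = 18 + 1 = 19

19


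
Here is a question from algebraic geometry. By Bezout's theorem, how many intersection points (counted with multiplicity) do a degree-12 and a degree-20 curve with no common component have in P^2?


Bezout's theorem states the intersection count equals the product of degrees.
Intersection count = 12 * 20 = 240

240


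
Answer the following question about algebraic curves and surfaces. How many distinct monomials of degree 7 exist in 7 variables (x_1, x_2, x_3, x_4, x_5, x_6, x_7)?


The number of degree-7 monomials in 7 variables is C(d+n-1, n-1).
= C(7+7-1, 7-1) = C(13, 6)
= 1716

1716


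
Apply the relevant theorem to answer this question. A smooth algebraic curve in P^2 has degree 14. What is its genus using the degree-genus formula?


Using the genus formula for smooth plane curves:
g = (d-1)(d-2)/2
g = (14-1)(14-2)/2
g = 13*12/2
g = 156/2 = 78

78


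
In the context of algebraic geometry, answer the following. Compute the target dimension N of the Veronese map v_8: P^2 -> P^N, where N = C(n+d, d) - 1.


The Veronese embedding v_d: P^n -> P^N maps each point to all
degree-d monomials in n+1 homogeneous coordinates.
N = C(n+d, d) - 1
N = C(2+8, 8) - 1
N = C(10, 8) - 1
C(10, 8) = 45
N = 45 - 1 = 44

44


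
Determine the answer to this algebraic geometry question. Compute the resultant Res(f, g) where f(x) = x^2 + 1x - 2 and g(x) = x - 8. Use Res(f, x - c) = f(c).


For Res(f, x - c), we evaluate f at x = c.
f(8) = 8^2 + 1*8 - 2
= 64 + 8 - 2
= 72 - 2 = 70
Res(f, g) = 70

70


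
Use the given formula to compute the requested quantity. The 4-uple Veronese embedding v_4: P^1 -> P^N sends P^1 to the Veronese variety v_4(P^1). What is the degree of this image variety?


The Veronese variety v_4(P^1) has degree d^r.
d^r = 4^1 = 4

4


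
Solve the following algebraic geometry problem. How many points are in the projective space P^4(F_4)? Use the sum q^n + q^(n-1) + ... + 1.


P^4(F_4) has (q^(n+1) - 1)/(q - 1) points.
= 4^4 + 4^3 + 4^2 + 4^1 + 4^0
= 256 + 64 + 16 + 4 + 1
= 341

341


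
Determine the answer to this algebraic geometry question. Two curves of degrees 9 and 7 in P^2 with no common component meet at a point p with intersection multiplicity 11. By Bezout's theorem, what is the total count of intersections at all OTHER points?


By Bezout's theorem, the total intersection number is d1 * d2.
Total = 9 * 7 = 63
Intersection multiplicity at p = 11
Remaining intersections = 63 - 11 = 52

52


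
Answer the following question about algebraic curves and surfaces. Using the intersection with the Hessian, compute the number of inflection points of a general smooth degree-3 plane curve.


For a general smooth plane curve C of degree d, the inflection points are
the intersection of C with its Hessian curve, which has degree 3(d-2).
By Bezout, the total intersection number is d * 3(d-2) = 3 * 3 = 9.
For a general curve every flex is ordinary, so each contributes
multiplicity 1 to C·Hess(C), and the number of distinct inflection
points is 3d(d-2).
Inflection points = 3*3*(3-2) = 3*3*1 = 9

9


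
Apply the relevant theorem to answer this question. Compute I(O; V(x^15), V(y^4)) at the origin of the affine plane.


The intersection multiplicity of V(x^a) and V(y^b) at the origin is:
I(O; V(x^15), V(y^4)) = dim_k(k[x,y]/(x^15, y^4))
A basis for k[x,y]/(x^15, y^4) is the set of monomials x^i * y^j
where 0 <= i < 15 and 0 <= j < 4.
The number of such monomials is 15 * 4 = 60

60


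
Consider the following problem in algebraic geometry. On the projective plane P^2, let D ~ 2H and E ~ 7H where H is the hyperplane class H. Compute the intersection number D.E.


Using bilinearity of the intersection pairing on the projective plane P^2:
(aH).(bH) = ab * (H.H)
We have H^2 = 1 (Bezout).
D.E = (2H).(7H) = 2*7*1
= 14*1
= 14

14


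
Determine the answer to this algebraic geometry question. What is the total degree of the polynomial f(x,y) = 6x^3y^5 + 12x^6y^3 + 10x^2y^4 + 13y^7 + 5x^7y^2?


Examine each term for its total degree (sum of exponents).
  Term '6x^3y^5' has total degree 3+5 = 8.
  Term '12x^6y^3' has total degree 6+3 = 9.
  Term '10x^2y^4' has total degree 2+4 = 6.
  Term '13y^7' has total degree 0+7 = 7.
  Term '5x^7y^2' has total degree 7+2 = 9.
The maximum total degree among all terms is 9.

9


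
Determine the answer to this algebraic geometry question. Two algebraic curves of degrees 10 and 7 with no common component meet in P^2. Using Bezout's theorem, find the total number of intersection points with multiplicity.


Bezout's theorem states the intersection count equals the product of degrees.
Intersection count = 10 * 7 = 70

70


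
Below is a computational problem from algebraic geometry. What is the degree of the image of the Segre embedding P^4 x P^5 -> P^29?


The degree of the Segre variety P^4 x P^5 is C(m+n, m).
= C(9, 4)
= 126

126


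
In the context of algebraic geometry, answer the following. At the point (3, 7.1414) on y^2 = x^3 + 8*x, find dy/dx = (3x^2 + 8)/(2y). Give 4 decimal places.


Using implicit differentiation of y^2 = x^3 + 8*x:
2y * dy/dx = 3x^2 + 8
dy/dx = (3x^2 + 8)/(2y)
Numerator: 3*3^2 + 8 = 35
Denominator: 2*7.1414 = 14.2828
dy/dx = 35/14.2828 = 2.4505

2.4505


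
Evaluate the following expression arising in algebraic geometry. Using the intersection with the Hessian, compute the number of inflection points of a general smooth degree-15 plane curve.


For a general smooth plane curve C of degree d, the inflection points are
the intersection of C with its Hessian curve, which has degree 3(d-2).
By Bezout, the total intersection number is d * 3(d-2) = 15 * 39 = 585.
For a general curve every flex is ordinary, so each contributes
multiplicity 1 to C·Hess(C), and the number of distinct inflection
points is 3d(d-2).
Inflection points = 3*15*(15-2) = 3*15*13 = 585

585


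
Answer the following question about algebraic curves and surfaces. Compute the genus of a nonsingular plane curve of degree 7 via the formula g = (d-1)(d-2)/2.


Using the genus formula for smooth plane curves:
g = (d-1)(d-2)/2
g = (7-1)(7-2)/2
g = 6*5/2
g = 30/2 = 15

15


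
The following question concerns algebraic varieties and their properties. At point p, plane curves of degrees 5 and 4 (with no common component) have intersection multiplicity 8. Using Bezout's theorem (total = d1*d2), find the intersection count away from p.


By Bezout's theorem, the total intersection number is d1 * d2.
Total = 5 * 4 = 20
Intersection multiplicity at p = 8
Remaining intersections = 20 - 8 = 12

12


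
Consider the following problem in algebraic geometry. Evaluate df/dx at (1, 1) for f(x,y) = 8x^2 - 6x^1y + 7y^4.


df/dx = 2*8*x^1 + 1*(-6)*x^0*y
At (1,1): 2*8*1^1 + 1*(-6)*1^0*1
= 16 - 6
= 10

10


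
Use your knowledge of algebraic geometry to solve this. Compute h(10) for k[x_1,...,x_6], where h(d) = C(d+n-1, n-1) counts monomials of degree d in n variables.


The Hilbert function for the polynomial ring in 6 variables is:
h(d) = C(d+n-1, n-1)
h(10) = C(10+6-1, 6-1) = C(15, 5)
= 15! / (5! * 10!)
= 3003

3003


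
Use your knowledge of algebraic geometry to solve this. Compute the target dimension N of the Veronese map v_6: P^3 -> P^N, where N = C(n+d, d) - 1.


The Veronese embedding v_d: P^n -> P^N maps each point to all
degree-d monomials in n+1 homogeneous coordinates.
N = C(n+d, d) - 1
N = C(3+6, 6) - 1
N = C(9, 6) - 1
C(9, 6) = 84
N = 84 - 1 = 83

83
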